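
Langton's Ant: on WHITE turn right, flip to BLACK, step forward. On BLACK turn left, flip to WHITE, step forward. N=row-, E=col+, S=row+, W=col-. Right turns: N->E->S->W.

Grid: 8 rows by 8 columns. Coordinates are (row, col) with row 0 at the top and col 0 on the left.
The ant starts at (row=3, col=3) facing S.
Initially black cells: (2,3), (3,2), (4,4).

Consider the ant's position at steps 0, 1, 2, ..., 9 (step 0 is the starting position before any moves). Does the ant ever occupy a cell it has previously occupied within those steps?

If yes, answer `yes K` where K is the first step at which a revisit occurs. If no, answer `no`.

Step 1: on WHITE (3,3): turn R to W, flip to black, move to (3,2). |black|=4 — new cell
Step 2: on BLACK (3,2): turn L to S, flip to white, move to (4,2). |black|=3 — new cell
Step 3: on WHITE (4,2): turn R to W, flip to black, move to (4,1). |black|=4 — new cell
Step 4: on WHITE (4,1): turn R to N, flip to black, move to (3,1). |black|=5 — new cell
Step 5: on WHITE (3,1): turn R to E, flip to black, move to (3,2). |black|=6 — REVISIT

Answer: yes 5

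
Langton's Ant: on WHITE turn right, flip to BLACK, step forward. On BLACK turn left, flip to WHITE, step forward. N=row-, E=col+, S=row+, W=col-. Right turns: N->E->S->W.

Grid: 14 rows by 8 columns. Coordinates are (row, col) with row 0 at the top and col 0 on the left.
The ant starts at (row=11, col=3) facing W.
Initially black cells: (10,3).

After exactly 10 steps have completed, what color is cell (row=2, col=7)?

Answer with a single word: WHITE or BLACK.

Answer: WHITE

Derivation:
Step 1: on WHITE (11,3): turn R to N, flip to black, move to (10,3). |black|=2
Step 2: on BLACK (10,3): turn L to W, flip to white, move to (10,2). |black|=1
Step 3: on WHITE (10,2): turn R to N, flip to black, move to (9,2). |black|=2
Step 4: on WHITE (9,2): turn R to E, flip to black, move to (9,3). |black|=3
Step 5: on WHITE (9,3): turn R to S, flip to black, move to (10,3). |black|=4
Step 6: on WHITE (10,3): turn R to W, flip to black, move to (10,2). |black|=5
Step 7: on BLACK (10,2): turn L to S, flip to white, move to (11,2). |black|=4
Step 8: on WHITE (11,2): turn R to W, flip to black, move to (11,1). |black|=5
Step 9: on WHITE (11,1): turn R to N, flip to black, move to (10,1). |black|=6
Step 10: on WHITE (10,1): turn R to E, flip to black, move to (10,2). |black|=7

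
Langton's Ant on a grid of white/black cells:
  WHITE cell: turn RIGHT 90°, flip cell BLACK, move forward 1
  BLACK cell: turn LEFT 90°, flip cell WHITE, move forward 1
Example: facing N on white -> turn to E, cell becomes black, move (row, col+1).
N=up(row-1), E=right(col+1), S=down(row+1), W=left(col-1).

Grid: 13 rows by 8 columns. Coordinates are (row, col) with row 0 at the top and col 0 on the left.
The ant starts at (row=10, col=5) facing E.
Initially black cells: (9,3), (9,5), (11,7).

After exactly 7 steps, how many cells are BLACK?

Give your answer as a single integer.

Step 1: on WHITE (10,5): turn R to S, flip to black, move to (11,5). |black|=4
Step 2: on WHITE (11,5): turn R to W, flip to black, move to (11,4). |black|=5
Step 3: on WHITE (11,4): turn R to N, flip to black, move to (10,4). |black|=6
Step 4: on WHITE (10,4): turn R to E, flip to black, move to (10,5). |black|=7
Step 5: on BLACK (10,5): turn L to N, flip to white, move to (9,5). |black|=6
Step 6: on BLACK (9,5): turn L to W, flip to white, move to (9,4). |black|=5
Step 7: on WHITE (9,4): turn R to N, flip to black, move to (8,4). |black|=6

Answer: 6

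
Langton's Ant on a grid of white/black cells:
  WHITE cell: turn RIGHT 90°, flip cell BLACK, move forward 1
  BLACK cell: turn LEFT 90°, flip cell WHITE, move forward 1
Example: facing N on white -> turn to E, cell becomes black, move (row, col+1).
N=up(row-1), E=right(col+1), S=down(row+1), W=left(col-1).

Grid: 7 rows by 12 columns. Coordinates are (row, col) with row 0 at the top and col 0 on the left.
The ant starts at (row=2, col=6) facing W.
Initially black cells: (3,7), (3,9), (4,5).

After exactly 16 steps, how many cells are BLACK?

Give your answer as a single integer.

Answer: 5

Derivation:
Step 1: on WHITE (2,6): turn R to N, flip to black, move to (1,6). |black|=4
Step 2: on WHITE (1,6): turn R to E, flip to black, move to (1,7). |black|=5
Step 3: on WHITE (1,7): turn R to S, flip to black, move to (2,7). |black|=6
Step 4: on WHITE (2,7): turn R to W, flip to black, move to (2,6). |black|=7
Step 5: on BLACK (2,6): turn L to S, flip to white, move to (3,6). |black|=6
Step 6: on WHITE (3,6): turn R to W, flip to black, move to (3,5). |black|=7
Step 7: on WHITE (3,5): turn R to N, flip to black, move to (2,5). |black|=8
Step 8: on WHITE (2,5): turn R to E, flip to black, move to (2,6). |black|=9
Step 9: on WHITE (2,6): turn R to S, flip to black, move to (3,6). |black|=10
Step 10: on BLACK (3,6): turn L to E, flip to white, move to (3,7). |black|=9
Step 11: on BLACK (3,7): turn L to N, flip to white, move to (2,7). |black|=8
Step 12: on BLACK (2,7): turn L to W, flip to white, move to (2,6). |black|=7
Step 13: on BLACK (2,6): turn L to S, flip to white, move to (3,6). |black|=6
Step 14: on WHITE (3,6): turn R to W, flip to black, move to (3,5). |black|=7
Step 15: on BLACK (3,5): turn L to S, flip to white, move to (4,5). |black|=6
Step 16: on BLACK (4,5): turn L to E, flip to white, move to (4,6). |black|=5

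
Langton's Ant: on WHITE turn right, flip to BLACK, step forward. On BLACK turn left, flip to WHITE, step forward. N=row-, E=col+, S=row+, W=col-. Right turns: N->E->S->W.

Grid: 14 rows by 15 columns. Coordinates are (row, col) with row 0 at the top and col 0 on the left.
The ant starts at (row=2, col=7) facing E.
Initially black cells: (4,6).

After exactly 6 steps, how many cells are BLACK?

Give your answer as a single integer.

Step 1: on WHITE (2,7): turn R to S, flip to black, move to (3,7). |black|=2
Step 2: on WHITE (3,7): turn R to W, flip to black, move to (3,6). |black|=3
Step 3: on WHITE (3,6): turn R to N, flip to black, move to (2,6). |black|=4
Step 4: on WHITE (2,6): turn R to E, flip to black, move to (2,7). |black|=5
Step 5: on BLACK (2,7): turn L to N, flip to white, move to (1,7). |black|=4
Step 6: on WHITE (1,7): turn R to E, flip to black, move to (1,8). |black|=5

Answer: 5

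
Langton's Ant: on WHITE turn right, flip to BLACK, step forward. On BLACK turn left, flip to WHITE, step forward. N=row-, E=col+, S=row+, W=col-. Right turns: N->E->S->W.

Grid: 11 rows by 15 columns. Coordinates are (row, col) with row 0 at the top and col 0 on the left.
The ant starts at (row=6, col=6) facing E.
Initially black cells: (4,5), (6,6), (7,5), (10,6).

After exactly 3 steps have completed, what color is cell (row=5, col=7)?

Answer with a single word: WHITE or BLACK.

Answer: BLACK

Derivation:
Step 1: on BLACK (6,6): turn L to N, flip to white, move to (5,6). |black|=3
Step 2: on WHITE (5,6): turn R to E, flip to black, move to (5,7). |black|=4
Step 3: on WHITE (5,7): turn R to S, flip to black, move to (6,7). |black|=5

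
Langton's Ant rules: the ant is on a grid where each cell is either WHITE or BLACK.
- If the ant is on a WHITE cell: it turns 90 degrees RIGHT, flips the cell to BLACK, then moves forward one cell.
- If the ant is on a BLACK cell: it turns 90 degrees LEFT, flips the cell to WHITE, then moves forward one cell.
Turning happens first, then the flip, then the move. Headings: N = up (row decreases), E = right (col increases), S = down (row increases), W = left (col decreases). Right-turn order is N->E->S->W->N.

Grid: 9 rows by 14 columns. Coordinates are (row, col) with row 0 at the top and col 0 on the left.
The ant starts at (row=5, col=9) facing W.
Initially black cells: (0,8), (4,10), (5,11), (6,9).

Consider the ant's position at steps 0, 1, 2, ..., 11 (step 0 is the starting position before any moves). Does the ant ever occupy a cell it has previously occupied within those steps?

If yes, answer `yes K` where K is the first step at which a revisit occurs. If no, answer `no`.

Answer: yes 6

Derivation:
Step 1: on WHITE (5,9): turn R to N, flip to black, move to (4,9). |black|=5 — new cell
Step 2: on WHITE (4,9): turn R to E, flip to black, move to (4,10). |black|=6 — new cell
Step 3: on BLACK (4,10): turn L to N, flip to white, move to (3,10). |black|=5 — new cell
Step 4: on WHITE (3,10): turn R to E, flip to black, move to (3,11). |black|=6 — new cell
Step 5: on WHITE (3,11): turn R to S, flip to black, move to (4,11). |black|=7 — new cell
Step 6: on WHITE (4,11): turn R to W, flip to black, move to (4,10). |black|=8 — REVISIT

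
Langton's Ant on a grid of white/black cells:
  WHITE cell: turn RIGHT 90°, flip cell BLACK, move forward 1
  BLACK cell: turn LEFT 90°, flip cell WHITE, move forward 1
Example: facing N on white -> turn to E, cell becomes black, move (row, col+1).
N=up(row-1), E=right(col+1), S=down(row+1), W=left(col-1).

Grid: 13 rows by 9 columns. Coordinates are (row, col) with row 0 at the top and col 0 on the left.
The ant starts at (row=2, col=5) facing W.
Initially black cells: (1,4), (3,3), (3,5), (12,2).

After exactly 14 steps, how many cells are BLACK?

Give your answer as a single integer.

Answer: 8

Derivation:
Step 1: on WHITE (2,5): turn R to N, flip to black, move to (1,5). |black|=5
Step 2: on WHITE (1,5): turn R to E, flip to black, move to (1,6). |black|=6
Step 3: on WHITE (1,6): turn R to S, flip to black, move to (2,6). |black|=7
Step 4: on WHITE (2,6): turn R to W, flip to black, move to (2,5). |black|=8
Step 5: on BLACK (2,5): turn L to S, flip to white, move to (3,5). |black|=7
Step 6: on BLACK (3,5): turn L to E, flip to white, move to (3,6). |black|=6
Step 7: on WHITE (3,6): turn R to S, flip to black, move to (4,6). |black|=7
Step 8: on WHITE (4,6): turn R to W, flip to black, move to (4,5). |black|=8
Step 9: on WHITE (4,5): turn R to N, flip to black, move to (3,5). |black|=9
Step 10: on WHITE (3,5): turn R to E, flip to black, move to (3,6). |black|=10
Step 11: on BLACK (3,6): turn L to N, flip to white, move to (2,6). |black|=9
Step 12: on BLACK (2,6): turn L to W, flip to white, move to (2,5). |black|=8
Step 13: on WHITE (2,5): turn R to N, flip to black, move to (1,5). |black|=9
Step 14: on BLACK (1,5): turn L to W, flip to white, move to (1,4). |black|=8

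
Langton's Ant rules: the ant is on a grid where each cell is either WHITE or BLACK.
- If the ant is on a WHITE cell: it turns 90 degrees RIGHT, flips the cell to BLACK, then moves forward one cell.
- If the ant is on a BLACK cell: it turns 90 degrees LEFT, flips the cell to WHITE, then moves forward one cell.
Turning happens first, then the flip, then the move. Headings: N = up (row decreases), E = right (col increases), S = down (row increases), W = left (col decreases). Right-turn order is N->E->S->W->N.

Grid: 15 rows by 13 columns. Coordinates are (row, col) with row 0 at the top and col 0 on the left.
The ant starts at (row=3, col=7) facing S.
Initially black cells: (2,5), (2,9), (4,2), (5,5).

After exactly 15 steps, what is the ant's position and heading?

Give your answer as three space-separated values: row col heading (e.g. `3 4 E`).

Answer: 2 9 W

Derivation:
Step 1: on WHITE (3,7): turn R to W, flip to black, move to (3,6). |black|=5
Step 2: on WHITE (3,6): turn R to N, flip to black, move to (2,6). |black|=6
Step 3: on WHITE (2,6): turn R to E, flip to black, move to (2,7). |black|=7
Step 4: on WHITE (2,7): turn R to S, flip to black, move to (3,7). |black|=8
Step 5: on BLACK (3,7): turn L to E, flip to white, move to (3,8). |black|=7
Step 6: on WHITE (3,8): turn R to S, flip to black, move to (4,8). |black|=8
Step 7: on WHITE (4,8): turn R to W, flip to black, move to (4,7). |black|=9
Step 8: on WHITE (4,7): turn R to N, flip to black, move to (3,7). |black|=10
Step 9: on WHITE (3,7): turn R to E, flip to black, move to (3,8). |black|=11
Step 10: on BLACK (3,8): turn L to N, flip to white, move to (2,8). |black|=10
Step 11: on WHITE (2,8): turn R to E, flip to black, move to (2,9). |black|=11
Step 12: on BLACK (2,9): turn L to N, flip to white, move to (1,9). |black|=10
Step 13: on WHITE (1,9): turn R to E, flip to black, move to (1,10). |black|=11
Step 14: on WHITE (1,10): turn R to S, flip to black, move to (2,10). |black|=12
Step 15: on WHITE (2,10): turn R to W, flip to black, move to (2,9). |black|=13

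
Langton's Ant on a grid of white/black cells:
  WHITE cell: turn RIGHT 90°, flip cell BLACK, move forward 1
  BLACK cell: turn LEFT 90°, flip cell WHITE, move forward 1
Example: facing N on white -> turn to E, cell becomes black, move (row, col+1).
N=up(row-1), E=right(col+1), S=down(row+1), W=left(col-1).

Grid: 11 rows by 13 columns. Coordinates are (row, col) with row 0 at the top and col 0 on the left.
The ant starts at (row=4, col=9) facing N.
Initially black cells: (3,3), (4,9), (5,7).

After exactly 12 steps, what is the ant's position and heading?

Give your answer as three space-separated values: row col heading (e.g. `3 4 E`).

Step 1: on BLACK (4,9): turn L to W, flip to white, move to (4,8). |black|=2
Step 2: on WHITE (4,8): turn R to N, flip to black, move to (3,8). |black|=3
Step 3: on WHITE (3,8): turn R to E, flip to black, move to (3,9). |black|=4
Step 4: on WHITE (3,9): turn R to S, flip to black, move to (4,9). |black|=5
Step 5: on WHITE (4,9): turn R to W, flip to black, move to (4,8). |black|=6
Step 6: on BLACK (4,8): turn L to S, flip to white, move to (5,8). |black|=5
Step 7: on WHITE (5,8): turn R to W, flip to black, move to (5,7). |black|=6
Step 8: on BLACK (5,7): turn L to S, flip to white, move to (6,7). |black|=5
Step 9: on WHITE (6,7): turn R to W, flip to black, move to (6,6). |black|=6
Step 10: on WHITE (6,6): turn R to N, flip to black, move to (5,6). |black|=7
Step 11: on WHITE (5,6): turn R to E, flip to black, move to (5,7). |black|=8
Step 12: on WHITE (5,7): turn R to S, flip to black, move to (6,7). |black|=9

Answer: 6 7 S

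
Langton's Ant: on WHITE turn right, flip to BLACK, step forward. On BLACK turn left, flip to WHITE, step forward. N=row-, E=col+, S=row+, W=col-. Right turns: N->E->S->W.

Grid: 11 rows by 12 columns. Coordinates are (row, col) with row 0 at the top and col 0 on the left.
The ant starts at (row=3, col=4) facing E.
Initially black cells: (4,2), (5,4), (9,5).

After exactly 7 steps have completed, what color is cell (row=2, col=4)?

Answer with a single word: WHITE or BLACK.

Answer: BLACK

Derivation:
Step 1: on WHITE (3,4): turn R to S, flip to black, move to (4,4). |black|=4
Step 2: on WHITE (4,4): turn R to W, flip to black, move to (4,3). |black|=5
Step 3: on WHITE (4,3): turn R to N, flip to black, move to (3,3). |black|=6
Step 4: on WHITE (3,3): turn R to E, flip to black, move to (3,4). |black|=7
Step 5: on BLACK (3,4): turn L to N, flip to white, move to (2,4). |black|=6
Step 6: on WHITE (2,4): turn R to E, flip to black, move to (2,5). |black|=7
Step 7: on WHITE (2,5): turn R to S, flip to black, move to (3,5). |black|=8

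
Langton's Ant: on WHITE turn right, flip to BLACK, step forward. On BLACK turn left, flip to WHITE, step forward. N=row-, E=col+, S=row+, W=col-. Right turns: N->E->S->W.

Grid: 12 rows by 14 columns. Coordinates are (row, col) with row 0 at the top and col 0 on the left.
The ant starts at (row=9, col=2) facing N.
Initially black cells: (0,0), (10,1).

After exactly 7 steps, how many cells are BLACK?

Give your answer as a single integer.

Step 1: on WHITE (9,2): turn R to E, flip to black, move to (9,3). |black|=3
Step 2: on WHITE (9,3): turn R to S, flip to black, move to (10,3). |black|=4
Step 3: on WHITE (10,3): turn R to W, flip to black, move to (10,2). |black|=5
Step 4: on WHITE (10,2): turn R to N, flip to black, move to (9,2). |black|=6
Step 5: on BLACK (9,2): turn L to W, flip to white, move to (9,1). |black|=5
Step 6: on WHITE (9,1): turn R to N, flip to black, move to (8,1). |black|=6
Step 7: on WHITE (8,1): turn R to E, flip to black, move to (8,2). |black|=7

Answer: 7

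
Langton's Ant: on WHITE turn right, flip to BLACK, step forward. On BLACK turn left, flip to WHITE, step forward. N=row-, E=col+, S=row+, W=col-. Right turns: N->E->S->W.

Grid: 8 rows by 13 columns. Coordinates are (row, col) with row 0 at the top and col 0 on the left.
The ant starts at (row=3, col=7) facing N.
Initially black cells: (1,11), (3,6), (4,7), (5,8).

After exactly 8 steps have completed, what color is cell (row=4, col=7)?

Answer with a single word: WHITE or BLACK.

Step 1: on WHITE (3,7): turn R to E, flip to black, move to (3,8). |black|=5
Step 2: on WHITE (3,8): turn R to S, flip to black, move to (4,8). |black|=6
Step 3: on WHITE (4,8): turn R to W, flip to black, move to (4,7). |black|=7
Step 4: on BLACK (4,7): turn L to S, flip to white, move to (5,7). |black|=6
Step 5: on WHITE (5,7): turn R to W, flip to black, move to (5,6). |black|=7
Step 6: on WHITE (5,6): turn R to N, flip to black, move to (4,6). |black|=8
Step 7: on WHITE (4,6): turn R to E, flip to black, move to (4,7). |black|=9
Step 8: on WHITE (4,7): turn R to S, flip to black, move to (5,7). |black|=10

Answer: BLACK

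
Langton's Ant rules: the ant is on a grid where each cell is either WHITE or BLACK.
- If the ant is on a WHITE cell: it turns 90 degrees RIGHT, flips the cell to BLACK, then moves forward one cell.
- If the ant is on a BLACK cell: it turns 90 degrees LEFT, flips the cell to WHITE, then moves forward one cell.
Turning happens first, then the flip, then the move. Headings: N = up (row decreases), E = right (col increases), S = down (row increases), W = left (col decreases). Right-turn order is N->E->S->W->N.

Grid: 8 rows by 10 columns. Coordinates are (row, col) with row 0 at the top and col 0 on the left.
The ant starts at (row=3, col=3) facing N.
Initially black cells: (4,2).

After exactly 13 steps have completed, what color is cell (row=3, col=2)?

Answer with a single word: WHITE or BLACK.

Step 1: on WHITE (3,3): turn R to E, flip to black, move to (3,4). |black|=2
Step 2: on WHITE (3,4): turn R to S, flip to black, move to (4,4). |black|=3
Step 3: on WHITE (4,4): turn R to W, flip to black, move to (4,3). |black|=4
Step 4: on WHITE (4,3): turn R to N, flip to black, move to (3,3). |black|=5
Step 5: on BLACK (3,3): turn L to W, flip to white, move to (3,2). |black|=4
Step 6: on WHITE (3,2): turn R to N, flip to black, move to (2,2). |black|=5
Step 7: on WHITE (2,2): turn R to E, flip to black, move to (2,3). |black|=6
Step 8: on WHITE (2,3): turn R to S, flip to black, move to (3,3). |black|=7
Step 9: on WHITE (3,3): turn R to W, flip to black, move to (3,2). |black|=8
Step 10: on BLACK (3,2): turn L to S, flip to white, move to (4,2). |black|=7
Step 11: on BLACK (4,2): turn L to E, flip to white, move to (4,3). |black|=6
Step 12: on BLACK (4,3): turn L to N, flip to white, move to (3,3). |black|=5
Step 13: on BLACK (3,3): turn L to W, flip to white, move to (3,2). |black|=4

Answer: WHITE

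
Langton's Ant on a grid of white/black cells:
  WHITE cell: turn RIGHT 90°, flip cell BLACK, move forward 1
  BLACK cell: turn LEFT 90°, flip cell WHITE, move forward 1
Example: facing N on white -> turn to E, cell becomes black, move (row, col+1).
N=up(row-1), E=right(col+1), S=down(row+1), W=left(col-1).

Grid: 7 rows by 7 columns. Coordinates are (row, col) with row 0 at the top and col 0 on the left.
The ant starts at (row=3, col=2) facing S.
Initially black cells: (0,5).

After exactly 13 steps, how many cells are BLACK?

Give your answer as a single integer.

Answer: 10

Derivation:
Step 1: on WHITE (3,2): turn R to W, flip to black, move to (3,1). |black|=2
Step 2: on WHITE (3,1): turn R to N, flip to black, move to (2,1). |black|=3
Step 3: on WHITE (2,1): turn R to E, flip to black, move to (2,2). |black|=4
Step 4: on WHITE (2,2): turn R to S, flip to black, move to (3,2). |black|=5
Step 5: on BLACK (3,2): turn L to E, flip to white, move to (3,3). |black|=4
Step 6: on WHITE (3,3): turn R to S, flip to black, move to (4,3). |black|=5
Step 7: on WHITE (4,3): turn R to W, flip to black, move to (4,2). |black|=6
Step 8: on WHITE (4,2): turn R to N, flip to black, move to (3,2). |black|=7
Step 9: on WHITE (3,2): turn R to E, flip to black, move to (3,3). |black|=8
Step 10: on BLACK (3,3): turn L to N, flip to white, move to (2,3). |black|=7
Step 11: on WHITE (2,3): turn R to E, flip to black, move to (2,4). |black|=8
Step 12: on WHITE (2,4): turn R to S, flip to black, move to (3,4). |black|=9
Step 13: on WHITE (3,4): turn R to W, flip to black, move to (3,3). |black|=10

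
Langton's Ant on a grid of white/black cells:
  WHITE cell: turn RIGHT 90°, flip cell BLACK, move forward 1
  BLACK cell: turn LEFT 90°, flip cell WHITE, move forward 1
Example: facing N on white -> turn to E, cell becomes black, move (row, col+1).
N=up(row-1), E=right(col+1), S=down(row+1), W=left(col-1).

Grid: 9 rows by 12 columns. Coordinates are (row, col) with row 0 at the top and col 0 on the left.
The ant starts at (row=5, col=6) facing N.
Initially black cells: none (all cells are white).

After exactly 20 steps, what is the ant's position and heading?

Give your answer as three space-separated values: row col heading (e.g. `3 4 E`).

Step 1: on WHITE (5,6): turn R to E, flip to black, move to (5,7). |black|=1
Step 2: on WHITE (5,7): turn R to S, flip to black, move to (6,7). |black|=2
Step 3: on WHITE (6,7): turn R to W, flip to black, move to (6,6). |black|=3
Step 4: on WHITE (6,6): turn R to N, flip to black, move to (5,6). |black|=4
Step 5: on BLACK (5,6): turn L to W, flip to white, move to (5,5). |black|=3
Step 6: on WHITE (5,5): turn R to N, flip to black, move to (4,5). |black|=4
Step 7: on WHITE (4,5): turn R to E, flip to black, move to (4,6). |black|=5
Step 8: on WHITE (4,6): turn R to S, flip to black, move to (5,6). |black|=6
Step 9: on WHITE (5,6): turn R to W, flip to black, move to (5,5). |black|=7
Step 10: on BLACK (5,5): turn L to S, flip to white, move to (6,5). |black|=6
Step 11: on WHITE (6,5): turn R to W, flip to black, move to (6,4). |black|=7
Step 12: on WHITE (6,4): turn R to N, flip to black, move to (5,4). |black|=8
Step 13: on WHITE (5,4): turn R to E, flip to black, move to (5,5). |black|=9
Step 14: on WHITE (5,5): turn R to S, flip to black, move to (6,5). |black|=10
Step 15: on BLACK (6,5): turn L to E, flip to white, move to (6,6). |black|=9
Step 16: on BLACK (6,6): turn L to N, flip to white, move to (5,6). |black|=8
Step 17: on BLACK (5,6): turn L to W, flip to white, move to (5,5). |black|=7
Step 18: on BLACK (5,5): turn L to S, flip to white, move to (6,5). |black|=6
Step 19: on WHITE (6,5): turn R to W, flip to black, move to (6,4). |black|=7
Step 20: on BLACK (6,4): turn L to S, flip to white, move to (7,4). |black|=6

Answer: 7 4 S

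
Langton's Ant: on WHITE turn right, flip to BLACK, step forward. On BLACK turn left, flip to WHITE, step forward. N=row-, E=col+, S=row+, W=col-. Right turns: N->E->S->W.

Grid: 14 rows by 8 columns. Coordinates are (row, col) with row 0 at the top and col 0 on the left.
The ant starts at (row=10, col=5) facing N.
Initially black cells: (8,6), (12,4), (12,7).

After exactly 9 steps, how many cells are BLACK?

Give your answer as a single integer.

Step 1: on WHITE (10,5): turn R to E, flip to black, move to (10,6). |black|=4
Step 2: on WHITE (10,6): turn R to S, flip to black, move to (11,6). |black|=5
Step 3: on WHITE (11,6): turn R to W, flip to black, move to (11,5). |black|=6
Step 4: on WHITE (11,5): turn R to N, flip to black, move to (10,5). |black|=7
Step 5: on BLACK (10,5): turn L to W, flip to white, move to (10,4). |black|=6
Step 6: on WHITE (10,4): turn R to N, flip to black, move to (9,4). |black|=7
Step 7: on WHITE (9,4): turn R to E, flip to black, move to (9,5). |black|=8
Step 8: on WHITE (9,5): turn R to S, flip to black, move to (10,5). |black|=9
Step 9: on WHITE (10,5): turn R to W, flip to black, move to (10,4). |black|=10

Answer: 10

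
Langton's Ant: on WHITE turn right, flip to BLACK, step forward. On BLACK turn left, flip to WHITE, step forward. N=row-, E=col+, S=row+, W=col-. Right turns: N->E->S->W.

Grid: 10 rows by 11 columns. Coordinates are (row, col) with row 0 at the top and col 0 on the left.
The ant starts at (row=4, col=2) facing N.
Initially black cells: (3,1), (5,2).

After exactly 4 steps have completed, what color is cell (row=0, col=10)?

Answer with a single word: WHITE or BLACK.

Answer: WHITE

Derivation:
Step 1: on WHITE (4,2): turn R to E, flip to black, move to (4,3). |black|=3
Step 2: on WHITE (4,3): turn R to S, flip to black, move to (5,3). |black|=4
Step 3: on WHITE (5,3): turn R to W, flip to black, move to (5,2). |black|=5
Step 4: on BLACK (5,2): turn L to S, flip to white, move to (6,2). |black|=4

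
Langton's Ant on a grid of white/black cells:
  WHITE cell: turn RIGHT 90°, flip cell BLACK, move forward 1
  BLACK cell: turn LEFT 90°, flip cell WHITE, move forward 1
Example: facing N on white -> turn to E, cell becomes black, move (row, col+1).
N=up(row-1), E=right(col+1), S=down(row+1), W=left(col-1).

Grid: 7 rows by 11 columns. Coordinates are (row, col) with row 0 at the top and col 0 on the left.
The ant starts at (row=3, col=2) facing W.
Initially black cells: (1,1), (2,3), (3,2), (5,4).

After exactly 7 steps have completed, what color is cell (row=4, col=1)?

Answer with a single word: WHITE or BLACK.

Step 1: on BLACK (3,2): turn L to S, flip to white, move to (4,2). |black|=3
Step 2: on WHITE (4,2): turn R to W, flip to black, move to (4,1). |black|=4
Step 3: on WHITE (4,1): turn R to N, flip to black, move to (3,1). |black|=5
Step 4: on WHITE (3,1): turn R to E, flip to black, move to (3,2). |black|=6
Step 5: on WHITE (3,2): turn R to S, flip to black, move to (4,2). |black|=7
Step 6: on BLACK (4,2): turn L to E, flip to white, move to (4,3). |black|=6
Step 7: on WHITE (4,3): turn R to S, flip to black, move to (5,3). |black|=7

Answer: BLACK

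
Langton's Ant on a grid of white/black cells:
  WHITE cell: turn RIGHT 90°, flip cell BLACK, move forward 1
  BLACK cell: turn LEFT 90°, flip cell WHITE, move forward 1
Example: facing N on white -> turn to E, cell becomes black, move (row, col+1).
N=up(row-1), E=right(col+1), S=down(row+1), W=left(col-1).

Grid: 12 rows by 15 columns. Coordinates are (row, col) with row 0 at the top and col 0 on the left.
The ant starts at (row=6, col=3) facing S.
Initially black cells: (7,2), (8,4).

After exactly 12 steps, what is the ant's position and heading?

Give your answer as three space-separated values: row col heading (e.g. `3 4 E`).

Step 1: on WHITE (6,3): turn R to W, flip to black, move to (6,2). |black|=3
Step 2: on WHITE (6,2): turn R to N, flip to black, move to (5,2). |black|=4
Step 3: on WHITE (5,2): turn R to E, flip to black, move to (5,3). |black|=5
Step 4: on WHITE (5,3): turn R to S, flip to black, move to (6,3). |black|=6
Step 5: on BLACK (6,3): turn L to E, flip to white, move to (6,4). |black|=5
Step 6: on WHITE (6,4): turn R to S, flip to black, move to (7,4). |black|=6
Step 7: on WHITE (7,4): turn R to W, flip to black, move to (7,3). |black|=7
Step 8: on WHITE (7,3): turn R to N, flip to black, move to (6,3). |black|=8
Step 9: on WHITE (6,3): turn R to E, flip to black, move to (6,4). |black|=9
Step 10: on BLACK (6,4): turn L to N, flip to white, move to (5,4). |black|=8
Step 11: on WHITE (5,4): turn R to E, flip to black, move to (5,5). |black|=9
Step 12: on WHITE (5,5): turn R to S, flip to black, move to (6,5). |black|=10

Answer: 6 5 S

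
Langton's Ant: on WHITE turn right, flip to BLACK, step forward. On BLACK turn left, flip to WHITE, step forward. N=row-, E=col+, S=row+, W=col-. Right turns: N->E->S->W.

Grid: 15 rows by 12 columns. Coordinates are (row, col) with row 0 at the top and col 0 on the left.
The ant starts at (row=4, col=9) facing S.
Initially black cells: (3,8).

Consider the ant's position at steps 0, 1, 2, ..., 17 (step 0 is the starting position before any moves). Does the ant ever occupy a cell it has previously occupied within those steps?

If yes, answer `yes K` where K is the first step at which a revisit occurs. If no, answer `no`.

Answer: yes 6

Derivation:
Step 1: on WHITE (4,9): turn R to W, flip to black, move to (4,8). |black|=2 — new cell
Step 2: on WHITE (4,8): turn R to N, flip to black, move to (3,8). |black|=3 — new cell
Step 3: on BLACK (3,8): turn L to W, flip to white, move to (3,7). |black|=2 — new cell
Step 4: on WHITE (3,7): turn R to N, flip to black, move to (2,7). |black|=3 — new cell
Step 5: on WHITE (2,7): turn R to E, flip to black, move to (2,8). |black|=4 — new cell
Step 6: on WHITE (2,8): turn R to S, flip to black, move to (3,8). |black|=5 — REVISIT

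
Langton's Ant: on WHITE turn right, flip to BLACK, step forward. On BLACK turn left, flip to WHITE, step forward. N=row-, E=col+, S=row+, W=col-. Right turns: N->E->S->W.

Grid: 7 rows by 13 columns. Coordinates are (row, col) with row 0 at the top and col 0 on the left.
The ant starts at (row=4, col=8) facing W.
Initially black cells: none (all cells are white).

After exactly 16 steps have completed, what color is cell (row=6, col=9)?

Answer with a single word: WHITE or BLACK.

Step 1: on WHITE (4,8): turn R to N, flip to black, move to (3,8). |black|=1
Step 2: on WHITE (3,8): turn R to E, flip to black, move to (3,9). |black|=2
Step 3: on WHITE (3,9): turn R to S, flip to black, move to (4,9). |black|=3
Step 4: on WHITE (4,9): turn R to W, flip to black, move to (4,8). |black|=4
Step 5: on BLACK (4,8): turn L to S, flip to white, move to (5,8). |black|=3
Step 6: on WHITE (5,8): turn R to W, flip to black, move to (5,7). |black|=4
Step 7: on WHITE (5,7): turn R to N, flip to black, move to (4,7). |black|=5
Step 8: on WHITE (4,7): turn R to E, flip to black, move to (4,8). |black|=6
Step 9: on WHITE (4,8): turn R to S, flip to black, move to (5,8). |black|=7
Step 10: on BLACK (5,8): turn L to E, flip to white, move to (5,9). |black|=6
Step 11: on WHITE (5,9): turn R to S, flip to black, move to (6,9). |black|=7
Step 12: on WHITE (6,9): turn R to W, flip to black, move to (6,8). |black|=8
Step 13: on WHITE (6,8): turn R to N, flip to black, move to (5,8). |black|=9
Step 14: on WHITE (5,8): turn R to E, flip to black, move to (5,9). |black|=10
Step 15: on BLACK (5,9): turn L to N, flip to white, move to (4,9). |black|=9
Step 16: on BLACK (4,9): turn L to W, flip to white, move to (4,8). |black|=8

Answer: BLACK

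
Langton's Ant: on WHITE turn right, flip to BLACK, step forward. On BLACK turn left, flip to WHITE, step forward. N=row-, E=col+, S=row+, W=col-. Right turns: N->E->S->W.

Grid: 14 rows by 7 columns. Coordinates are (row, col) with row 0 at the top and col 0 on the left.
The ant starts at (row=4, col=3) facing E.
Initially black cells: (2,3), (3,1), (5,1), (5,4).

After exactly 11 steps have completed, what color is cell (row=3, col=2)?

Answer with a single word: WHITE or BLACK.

Step 1: on WHITE (4,3): turn R to S, flip to black, move to (5,3). |black|=5
Step 2: on WHITE (5,3): turn R to W, flip to black, move to (5,2). |black|=6
Step 3: on WHITE (5,2): turn R to N, flip to black, move to (4,2). |black|=7
Step 4: on WHITE (4,2): turn R to E, flip to black, move to (4,3). |black|=8
Step 5: on BLACK (4,3): turn L to N, flip to white, move to (3,3). |black|=7
Step 6: on WHITE (3,3): turn R to E, flip to black, move to (3,4). |black|=8
Step 7: on WHITE (3,4): turn R to S, flip to black, move to (4,4). |black|=9
Step 8: on WHITE (4,4): turn R to W, flip to black, move to (4,3). |black|=10
Step 9: on WHITE (4,3): turn R to N, flip to black, move to (3,3). |black|=11
Step 10: on BLACK (3,3): turn L to W, flip to white, move to (3,2). |black|=10
Step 11: on WHITE (3,2): turn R to N, flip to black, move to (2,2). |black|=11

Answer: BLACK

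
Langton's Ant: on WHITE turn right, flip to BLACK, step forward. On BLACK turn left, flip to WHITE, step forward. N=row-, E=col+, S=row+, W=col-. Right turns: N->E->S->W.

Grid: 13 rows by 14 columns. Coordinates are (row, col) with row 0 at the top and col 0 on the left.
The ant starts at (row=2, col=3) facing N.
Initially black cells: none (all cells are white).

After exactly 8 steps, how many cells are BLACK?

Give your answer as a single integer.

Step 1: on WHITE (2,3): turn R to E, flip to black, move to (2,4). |black|=1
Step 2: on WHITE (2,4): turn R to S, flip to black, move to (3,4). |black|=2
Step 3: on WHITE (3,4): turn R to W, flip to black, move to (3,3). |black|=3
Step 4: on WHITE (3,3): turn R to N, flip to black, move to (2,3). |black|=4
Step 5: on BLACK (2,3): turn L to W, flip to white, move to (2,2). |black|=3
Step 6: on WHITE (2,2): turn R to N, flip to black, move to (1,2). |black|=4
Step 7: on WHITE (1,2): turn R to E, flip to black, move to (1,3). |black|=5
Step 8: on WHITE (1,3): turn R to S, flip to black, move to (2,3). |black|=6

Answer: 6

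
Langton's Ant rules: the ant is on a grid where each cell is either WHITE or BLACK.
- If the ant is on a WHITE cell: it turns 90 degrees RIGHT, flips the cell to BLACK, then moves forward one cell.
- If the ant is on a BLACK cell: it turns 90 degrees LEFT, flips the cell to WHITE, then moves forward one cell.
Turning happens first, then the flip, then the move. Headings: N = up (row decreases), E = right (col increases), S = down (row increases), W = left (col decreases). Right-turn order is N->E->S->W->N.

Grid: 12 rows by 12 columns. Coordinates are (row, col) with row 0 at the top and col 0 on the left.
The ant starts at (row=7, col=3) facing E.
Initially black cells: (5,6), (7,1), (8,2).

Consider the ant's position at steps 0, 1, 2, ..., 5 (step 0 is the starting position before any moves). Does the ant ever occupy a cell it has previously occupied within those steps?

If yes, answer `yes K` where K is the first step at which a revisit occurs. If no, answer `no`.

Step 1: on WHITE (7,3): turn R to S, flip to black, move to (8,3). |black|=4 — new cell
Step 2: on WHITE (8,3): turn R to W, flip to black, move to (8,2). |black|=5 — new cell
Step 3: on BLACK (8,2): turn L to S, flip to white, move to (9,2). |black|=4 — new cell
Step 4: on WHITE (9,2): turn R to W, flip to black, move to (9,1). |black|=5 — new cell
Step 5: on WHITE (9,1): turn R to N, flip to black, move to (8,1). |black|=6 — new cell
No revisit within 5 steps.

Answer: no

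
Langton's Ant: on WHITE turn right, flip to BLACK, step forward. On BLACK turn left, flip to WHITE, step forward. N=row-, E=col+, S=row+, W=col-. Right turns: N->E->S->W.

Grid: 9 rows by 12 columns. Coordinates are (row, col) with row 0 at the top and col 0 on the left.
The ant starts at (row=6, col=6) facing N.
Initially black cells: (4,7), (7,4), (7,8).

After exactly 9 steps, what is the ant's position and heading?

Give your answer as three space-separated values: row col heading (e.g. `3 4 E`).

Step 1: on WHITE (6,6): turn R to E, flip to black, move to (6,7). |black|=4
Step 2: on WHITE (6,7): turn R to S, flip to black, move to (7,7). |black|=5
Step 3: on WHITE (7,7): turn R to W, flip to black, move to (7,6). |black|=6
Step 4: on WHITE (7,6): turn R to N, flip to black, move to (6,6). |black|=7
Step 5: on BLACK (6,6): turn L to W, flip to white, move to (6,5). |black|=6
Step 6: on WHITE (6,5): turn R to N, flip to black, move to (5,5). |black|=7
Step 7: on WHITE (5,5): turn R to E, flip to black, move to (5,6). |black|=8
Step 8: on WHITE (5,6): turn R to S, flip to black, move to (6,6). |black|=9
Step 9: on WHITE (6,6): turn R to W, flip to black, move to (6,5). |black|=10

Answer: 6 5 W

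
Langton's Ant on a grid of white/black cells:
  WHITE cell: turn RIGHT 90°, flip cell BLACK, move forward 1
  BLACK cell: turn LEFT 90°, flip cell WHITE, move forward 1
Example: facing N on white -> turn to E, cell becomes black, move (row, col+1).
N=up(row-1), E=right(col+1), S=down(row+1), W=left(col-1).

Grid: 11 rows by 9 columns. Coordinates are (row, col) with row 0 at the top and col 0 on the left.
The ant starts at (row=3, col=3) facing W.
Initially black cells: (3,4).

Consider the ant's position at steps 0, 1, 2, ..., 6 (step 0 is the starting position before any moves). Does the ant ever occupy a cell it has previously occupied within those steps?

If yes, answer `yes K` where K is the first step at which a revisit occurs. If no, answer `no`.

Answer: no

Derivation:
Step 1: on WHITE (3,3): turn R to N, flip to black, move to (2,3). |black|=2 — new cell
Step 2: on WHITE (2,3): turn R to E, flip to black, move to (2,4). |black|=3 — new cell
Step 3: on WHITE (2,4): turn R to S, flip to black, move to (3,4). |black|=4 — new cell
Step 4: on BLACK (3,4): turn L to E, flip to white, move to (3,5). |black|=3 — new cell
Step 5: on WHITE (3,5): turn R to S, flip to black, move to (4,5). |black|=4 — new cell
Step 6: on WHITE (4,5): turn R to W, flip to black, move to (4,4). |black|=5 — new cell
No revisit within 6 steps.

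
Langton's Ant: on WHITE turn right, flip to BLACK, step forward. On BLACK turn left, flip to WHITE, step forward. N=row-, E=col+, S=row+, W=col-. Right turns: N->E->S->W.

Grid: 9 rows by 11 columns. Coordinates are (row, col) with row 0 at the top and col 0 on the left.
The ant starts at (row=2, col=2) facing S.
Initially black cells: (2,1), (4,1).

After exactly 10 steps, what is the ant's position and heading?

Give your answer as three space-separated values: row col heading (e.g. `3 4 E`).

Answer: 5 1 S

Derivation:
Step 1: on WHITE (2,2): turn R to W, flip to black, move to (2,1). |black|=3
Step 2: on BLACK (2,1): turn L to S, flip to white, move to (3,1). |black|=2
Step 3: on WHITE (3,1): turn R to W, flip to black, move to (3,0). |black|=3
Step 4: on WHITE (3,0): turn R to N, flip to black, move to (2,0). |black|=4
Step 5: on WHITE (2,0): turn R to E, flip to black, move to (2,1). |black|=5
Step 6: on WHITE (2,1): turn R to S, flip to black, move to (3,1). |black|=6
Step 7: on BLACK (3,1): turn L to E, flip to white, move to (3,2). |black|=5
Step 8: on WHITE (3,2): turn R to S, flip to black, move to (4,2). |black|=6
Step 9: on WHITE (4,2): turn R to W, flip to black, move to (4,1). |black|=7
Step 10: on BLACK (4,1): turn L to S, flip to white, move to (5,1). |black|=6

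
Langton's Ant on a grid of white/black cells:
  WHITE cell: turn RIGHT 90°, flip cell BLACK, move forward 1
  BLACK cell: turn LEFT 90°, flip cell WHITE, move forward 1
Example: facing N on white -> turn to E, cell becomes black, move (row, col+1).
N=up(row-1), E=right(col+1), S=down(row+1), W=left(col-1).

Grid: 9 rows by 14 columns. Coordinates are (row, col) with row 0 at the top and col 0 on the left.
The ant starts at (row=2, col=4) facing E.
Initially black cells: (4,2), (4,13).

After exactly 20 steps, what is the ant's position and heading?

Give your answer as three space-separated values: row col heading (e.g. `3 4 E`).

Step 1: on WHITE (2,4): turn R to S, flip to black, move to (3,4). |black|=3
Step 2: on WHITE (3,4): turn R to W, flip to black, move to (3,3). |black|=4
Step 3: on WHITE (3,3): turn R to N, flip to black, move to (2,3). |black|=5
Step 4: on WHITE (2,3): turn R to E, flip to black, move to (2,4). |black|=6
Step 5: on BLACK (2,4): turn L to N, flip to white, move to (1,4). |black|=5
Step 6: on WHITE (1,4): turn R to E, flip to black, move to (1,5). |black|=6
Step 7: on WHITE (1,5): turn R to S, flip to black, move to (2,5). |black|=7
Step 8: on WHITE (2,5): turn R to W, flip to black, move to (2,4). |black|=8
Step 9: on WHITE (2,4): turn R to N, flip to black, move to (1,4). |black|=9
Step 10: on BLACK (1,4): turn L to W, flip to white, move to (1,3). |black|=8
Step 11: on WHITE (1,3): turn R to N, flip to black, move to (0,3). |black|=9
Step 12: on WHITE (0,3): turn R to E, flip to black, move to (0,4). |black|=10
Step 13: on WHITE (0,4): turn R to S, flip to black, move to (1,4). |black|=11
Step 14: on WHITE (1,4): turn R to W, flip to black, move to (1,3). |black|=12
Step 15: on BLACK (1,3): turn L to S, flip to white, move to (2,3). |black|=11
Step 16: on BLACK (2,3): turn L to E, flip to white, move to (2,4). |black|=10
Step 17: on BLACK (2,4): turn L to N, flip to white, move to (1,4). |black|=9
Step 18: on BLACK (1,4): turn L to W, flip to white, move to (1,3). |black|=8
Step 19: on WHITE (1,3): turn R to N, flip to black, move to (0,3). |black|=9
Step 20: on BLACK (0,3): turn L to W, flip to white, move to (0,2). |black|=8

Answer: 0 2 W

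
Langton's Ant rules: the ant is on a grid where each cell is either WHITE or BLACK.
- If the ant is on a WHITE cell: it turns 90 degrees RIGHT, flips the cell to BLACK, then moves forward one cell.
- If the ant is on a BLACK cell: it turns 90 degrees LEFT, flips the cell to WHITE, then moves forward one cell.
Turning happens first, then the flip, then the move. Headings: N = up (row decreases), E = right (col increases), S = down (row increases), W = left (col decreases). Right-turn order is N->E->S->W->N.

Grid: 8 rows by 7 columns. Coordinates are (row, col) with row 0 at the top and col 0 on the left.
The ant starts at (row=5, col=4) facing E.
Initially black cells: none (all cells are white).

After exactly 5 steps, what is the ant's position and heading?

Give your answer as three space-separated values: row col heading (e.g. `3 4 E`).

Step 1: on WHITE (5,4): turn R to S, flip to black, move to (6,4). |black|=1
Step 2: on WHITE (6,4): turn R to W, flip to black, move to (6,3). |black|=2
Step 3: on WHITE (6,3): turn R to N, flip to black, move to (5,3). |black|=3
Step 4: on WHITE (5,3): turn R to E, flip to black, move to (5,4). |black|=4
Step 5: on BLACK (5,4): turn L to N, flip to white, move to (4,4). |black|=3

Answer: 4 4 N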